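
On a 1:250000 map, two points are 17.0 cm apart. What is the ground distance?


ground = 17.0 cm * 250000 / 100 = 42500.0 m = 42.5 km

42.5 km


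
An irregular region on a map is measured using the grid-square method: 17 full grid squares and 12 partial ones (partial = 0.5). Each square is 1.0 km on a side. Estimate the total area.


effective squares = 17 + 12 * 0.5 = 23.0
area = 23.0 * 1.0 = 23.0 km^2

23.0 km^2


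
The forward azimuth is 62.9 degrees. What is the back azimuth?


back azimuth = (62.9 + 180) mod 360 = 242.9 degrees

242.9 degrees


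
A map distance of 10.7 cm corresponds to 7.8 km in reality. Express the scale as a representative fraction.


ground = 7.8 km = 780000 cm; RF denominator = ground / map = 780000 / 10.7 ≈ 72897; RF = 1:72897

1:72897


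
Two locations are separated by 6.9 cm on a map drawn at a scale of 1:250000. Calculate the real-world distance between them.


ground = 6.9 cm * 250000 / 100 = 17250.0 m = 17.25 km

17.25 km


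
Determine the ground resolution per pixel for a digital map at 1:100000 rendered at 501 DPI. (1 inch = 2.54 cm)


pixel_cm = 2.54 / 501 ≈ 0.00507 cm
ground = pixel_cm * 100000 / 100 = 2.54 * 100000 / (501 * 100) = 254000 / 50100 ≈ 5.07 m

5.07 m


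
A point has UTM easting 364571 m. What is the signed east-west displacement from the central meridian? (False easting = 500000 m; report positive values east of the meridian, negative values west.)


displacement = 364571 - 500000 = -135429 m

-135429 m


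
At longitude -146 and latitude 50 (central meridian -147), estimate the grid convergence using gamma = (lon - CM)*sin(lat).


gamma = (-146 - -147) * sin(50) = 1 * 0.766044 = 0.766 degrees

0.766 degrees


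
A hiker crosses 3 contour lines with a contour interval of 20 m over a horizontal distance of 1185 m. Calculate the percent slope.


elevation change = 3 * 20 = 60 m
slope = 60 / 1185 * 100 = 5.1%

5.1%


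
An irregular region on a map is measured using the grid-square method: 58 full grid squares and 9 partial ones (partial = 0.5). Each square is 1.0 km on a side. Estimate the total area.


effective squares = 58 + 9 * 0.5 = 62.5
area = 62.5 * 1.0 = 62.5 km^2

62.5 km^2


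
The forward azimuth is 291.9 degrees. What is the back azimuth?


back azimuth = (291.9 + 180) mod 360 = 111.9 degrees

111.9 degrees


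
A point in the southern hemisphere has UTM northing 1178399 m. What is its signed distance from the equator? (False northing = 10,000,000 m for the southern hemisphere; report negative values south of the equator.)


For southern: actual = 1178399 - 10000000 = -8821601 m

-8821601 m


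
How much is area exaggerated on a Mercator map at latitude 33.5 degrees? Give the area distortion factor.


area_distortion = 1/cos^2(33.5) = 1.438

1.438


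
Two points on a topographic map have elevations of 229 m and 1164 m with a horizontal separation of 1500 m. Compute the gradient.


gradient = (1164 - 229) / 1500 = 935 / 1500 = 0.6233

0.6233


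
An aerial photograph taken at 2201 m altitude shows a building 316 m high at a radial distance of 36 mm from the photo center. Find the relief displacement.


d = h * r / H = 316 * 36 / 2201 = 5.17 mm

5.17 mm


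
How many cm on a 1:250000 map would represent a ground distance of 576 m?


map_cm = 576 * 100 / 250000 = 0.2304 cm ≈ 0.23 cm

0.23 cm


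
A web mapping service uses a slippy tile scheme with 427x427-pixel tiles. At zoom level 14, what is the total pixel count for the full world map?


tiles per axis = 2^14 = 16384
total tiles = 16384^2 = 268435456
pixels per axis = 16384 * 427 = 6995968
total pixels = 6995968^2 = 48943568257024

48943568257024 pixels


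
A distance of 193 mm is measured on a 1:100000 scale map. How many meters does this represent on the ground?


ground = 193 mm * 100000 / 1000 = 19300.0 m

19300.0 m


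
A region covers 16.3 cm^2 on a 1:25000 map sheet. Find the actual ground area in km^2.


ground_area = 16.3 * (25000/100)^2 = 1018750.0 m^2 = 1.01875 km^2 ≈ 1.019 km^2

1.019 km^2


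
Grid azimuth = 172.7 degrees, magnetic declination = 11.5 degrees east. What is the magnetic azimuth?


magnetic azimuth = grid azimuth - declination (east +ve)
mag_az = 172.7 - 11.5 = 161.2 degrees

161.2 degrees


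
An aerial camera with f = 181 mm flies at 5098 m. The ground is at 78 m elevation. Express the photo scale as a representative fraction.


scale = f / (H - h) = 181 mm / 5020 m = 181 / 5020000 = 1:27735

1:27735


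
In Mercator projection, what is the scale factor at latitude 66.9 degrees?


SF = 1 / cos(66.9) = 1 / 0.392337 = 2.549

2.549


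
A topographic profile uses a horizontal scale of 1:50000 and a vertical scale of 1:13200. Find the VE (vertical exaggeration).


VE = horizontal_scale / vertical_scale = 50000 / 13200 ≈ 3.8

3.8x


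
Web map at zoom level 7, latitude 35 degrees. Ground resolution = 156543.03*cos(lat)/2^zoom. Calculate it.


res = 156543.03 * cos(35) / 2^7 = 156543.03 * 0.81915204 / 128 = 1001.82 m/pixel

1001.82 m/pixel


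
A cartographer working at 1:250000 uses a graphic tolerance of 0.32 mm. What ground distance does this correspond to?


ground = 0.32 mm * 250000 / 1000 = 80.0 m

80.0 m


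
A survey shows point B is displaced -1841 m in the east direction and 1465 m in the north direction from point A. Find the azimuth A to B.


az = atan2(-1841, 1465) = -51.5 deg
adjusted to 0-360: 308.5 degrees

308.5 degrees


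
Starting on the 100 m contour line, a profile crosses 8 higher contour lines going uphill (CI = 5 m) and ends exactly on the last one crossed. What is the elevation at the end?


elevation = 100 + 8 * 5 = 140 m

140 m


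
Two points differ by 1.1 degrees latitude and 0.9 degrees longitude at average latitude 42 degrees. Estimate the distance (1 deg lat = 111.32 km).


dlat_km = 1.1 * 111.32 = 122.452
dlon_km = 0.9 * 111.32 * cos(42) ≈ 74.454
dist = sqrt(122.452^2 + 74.454^2) ≈ 143.3 km

143.3 km


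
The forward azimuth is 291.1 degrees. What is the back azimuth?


back azimuth = (291.1 + 180) mod 360 = 111.1 degrees

111.1 degrees


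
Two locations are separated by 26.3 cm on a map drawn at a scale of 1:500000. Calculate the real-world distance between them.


ground = 26.3 cm * 500000 / 100 = 131500.0 m = 131.5 km

131.5 km


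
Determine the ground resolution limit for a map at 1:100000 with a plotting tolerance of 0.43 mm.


ground = 0.43 mm * 100000 / 1000 = 43.0 m

43.0 m


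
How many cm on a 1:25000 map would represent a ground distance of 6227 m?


map_cm = 6227 * 100 / 25000 = 24.908 cm ≈ 24.91 cm

24.91 cm


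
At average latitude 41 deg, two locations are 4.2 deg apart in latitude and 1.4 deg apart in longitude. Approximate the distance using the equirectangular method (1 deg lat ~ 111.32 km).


dlat_km = 4.2 * 111.32 = 467.544
dlon_km = 1.4 * 111.32 * cos(41) ≈ 117.62
dist = sqrt(467.544^2 + 117.62^2) ≈ 482.1 km

482.1 km


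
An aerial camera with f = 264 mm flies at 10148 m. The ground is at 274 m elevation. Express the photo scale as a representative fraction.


scale = f / (H - h) = 264 mm / 9874 m = 264 / 9874000 = 1:37402

1:37402


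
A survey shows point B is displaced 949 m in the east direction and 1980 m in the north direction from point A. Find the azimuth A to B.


az = atan2(949, 1980) = 25.6 deg
adjusted to 0-360: 25.6 degrees

25.6 degrees


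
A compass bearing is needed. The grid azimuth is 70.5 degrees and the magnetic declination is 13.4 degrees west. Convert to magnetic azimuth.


magnetic azimuth = grid azimuth - declination (east +ve)
mag_az = 70.5 - -13.4 = 83.9 degrees

83.9 degrees


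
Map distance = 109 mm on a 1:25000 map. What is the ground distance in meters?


ground = 109 mm * 25000 / 1000 = 2725.0 m

2725.0 m


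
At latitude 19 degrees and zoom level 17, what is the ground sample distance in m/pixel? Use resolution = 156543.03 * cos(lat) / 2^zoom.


res = 156543.03 * cos(19) / 2^17 = 156543.03 * 0.94551858 / 131072 = 1.13 m/pixel

1.13 m/pixel


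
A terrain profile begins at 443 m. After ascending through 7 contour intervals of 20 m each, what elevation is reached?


elevation = 443 + 7 * 20 = 583 m

583 m


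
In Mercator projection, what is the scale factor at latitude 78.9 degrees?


SF = 1 / cos(78.9) = 1 / 0.192522 = 5.194

5.194


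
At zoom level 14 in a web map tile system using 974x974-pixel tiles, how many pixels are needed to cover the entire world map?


tiles per axis = 2^14 = 16384
total tiles = 16384^2 = 268435456
pixels per axis = 16384 * 974 = 15958016
total pixels = 15958016^2 = 254658274656256

254658274656256 pixels


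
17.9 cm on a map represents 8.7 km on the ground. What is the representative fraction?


ground = 8.7 km = 870000 cm; RF denominator = ground / map = 870000 / 17.9 ≈ 48603; RF = 1:48603

1:48603


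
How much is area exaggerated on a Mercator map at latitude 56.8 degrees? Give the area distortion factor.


area_distortion = 1/cos^2(56.8) = 3.335

3.335


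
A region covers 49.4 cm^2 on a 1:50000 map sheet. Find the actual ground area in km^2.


ground_area = 49.4 * (50000/100)^2 = 12350000.0 m^2 = 12.35 km^2

12.35 km^2


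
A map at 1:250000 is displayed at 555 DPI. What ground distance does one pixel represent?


pixel_cm = 2.54 / 555 ≈ 0.004577 cm
ground = pixel_cm * 250000 / 100 = 2.54 * 250000 / (555 * 100) = 635000 / 55500 ≈ 11.44 m

11.44 m


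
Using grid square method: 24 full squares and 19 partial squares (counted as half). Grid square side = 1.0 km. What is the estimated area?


effective squares = 24 + 19 * 0.5 = 33.5
area = 33.5 * 1.0 = 33.5 km^2

33.5 km^2


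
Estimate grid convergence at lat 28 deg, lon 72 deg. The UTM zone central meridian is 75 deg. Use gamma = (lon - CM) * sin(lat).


gamma = (72 - 75) * sin(28) = -3 * 0.469472 = -1.408 degrees

-1.408 degrees


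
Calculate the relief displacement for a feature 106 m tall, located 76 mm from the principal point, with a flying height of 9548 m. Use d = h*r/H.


d = h * r / H = 106 * 76 / 9548 = 0.84 mm

0.84 mm


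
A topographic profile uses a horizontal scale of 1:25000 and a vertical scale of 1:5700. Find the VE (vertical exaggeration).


VE = horizontal_scale / vertical_scale = 25000 / 5700 ≈ 4.4

4.4x


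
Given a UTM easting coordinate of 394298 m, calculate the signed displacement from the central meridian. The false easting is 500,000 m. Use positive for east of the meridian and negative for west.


displacement = 394298 - 500000 = -105702 m

-105702 m


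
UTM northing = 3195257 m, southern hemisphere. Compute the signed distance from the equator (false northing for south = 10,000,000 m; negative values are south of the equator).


For southern: actual = 3195257 - 10000000 = -6804743 m

-6804743 m


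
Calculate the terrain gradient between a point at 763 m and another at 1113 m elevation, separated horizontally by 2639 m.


gradient = (1113 - 763) / 2639 = 350 / 2639 = 0.1326

0.1326


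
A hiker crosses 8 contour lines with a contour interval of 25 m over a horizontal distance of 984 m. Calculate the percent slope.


elevation change = 8 * 25 = 200 m
slope = 200 / 984 * 100 = 20.3%

20.3%


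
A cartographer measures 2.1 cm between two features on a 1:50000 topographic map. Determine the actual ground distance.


ground = 2.1 cm * 50000 / 100 = 1050.0 m = 1.05 km

1.05 km


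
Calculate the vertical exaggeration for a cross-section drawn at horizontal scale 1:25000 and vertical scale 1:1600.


VE = horizontal_scale / vertical_scale = 25000 / 1600 = 15.625 ≈ 15.6

15.6x


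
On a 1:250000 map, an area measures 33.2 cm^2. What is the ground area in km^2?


ground_area = 33.2 * (250000/100)^2 = 207500000.0 m^2 = 207.5 km^2

207.5 km^2


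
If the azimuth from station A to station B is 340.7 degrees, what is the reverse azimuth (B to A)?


back azimuth = (340.7 + 180) mod 360 = 160.7 degrees

160.7 degrees


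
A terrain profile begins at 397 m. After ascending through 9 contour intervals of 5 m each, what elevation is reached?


elevation = 397 + 9 * 5 = 442 m

442 m


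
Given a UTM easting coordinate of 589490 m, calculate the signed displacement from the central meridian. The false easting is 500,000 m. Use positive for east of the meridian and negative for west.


displacement = 589490 - 500000 = 89490 m

89490 m


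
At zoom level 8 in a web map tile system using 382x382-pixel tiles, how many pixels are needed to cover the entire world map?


tiles per axis = 2^8 = 256
total tiles = 256^2 = 65536
pixels per axis = 256 * 382 = 97792
total pixels = 97792^2 = 9563275264

9563275264 pixels


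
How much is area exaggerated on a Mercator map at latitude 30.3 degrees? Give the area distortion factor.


area_distortion = 1/cos^2(30.3) = 1.341

1.341


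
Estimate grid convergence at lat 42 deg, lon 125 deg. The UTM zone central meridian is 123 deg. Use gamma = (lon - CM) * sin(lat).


gamma = (125 - 123) * sin(42) = 2 * 0.669131 = 1.338 degrees

1.338 degrees


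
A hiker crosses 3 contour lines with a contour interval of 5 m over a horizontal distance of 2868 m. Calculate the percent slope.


elevation change = 3 * 5 = 15 m
slope = 15 / 2868 * 100 = 0.5%

0.5%


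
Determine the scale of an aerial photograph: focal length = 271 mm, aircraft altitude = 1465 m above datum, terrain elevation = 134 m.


scale = f / (H - h) = 271 mm / 1331 m = 271 / 1331000 = 1:4911

1:4911


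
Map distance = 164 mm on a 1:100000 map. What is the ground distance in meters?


ground = 164 mm * 100000 / 1000 = 16400.0 m

16400.0 m


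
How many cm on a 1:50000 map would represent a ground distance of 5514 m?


map_cm = 5514 * 100 / 50000 = 11.028 cm ≈ 11.03 cm

11.03 cm


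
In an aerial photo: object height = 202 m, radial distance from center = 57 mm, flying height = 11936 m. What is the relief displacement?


d = h * r / H = 202 * 57 / 11936 = 0.96 mm

0.96 mm


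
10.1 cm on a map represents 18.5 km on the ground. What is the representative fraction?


ground = 18.5 km = 1850000 cm; RF denominator = ground / map = 1850000 / 10.1 ≈ 183168; RF = 1:183168

1:183168


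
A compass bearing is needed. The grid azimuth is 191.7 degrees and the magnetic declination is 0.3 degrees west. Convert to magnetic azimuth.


magnetic azimuth = grid azimuth - declination (east +ve)
mag_az = 191.7 - -0.3 = 192.0 degrees

192.0 degrees


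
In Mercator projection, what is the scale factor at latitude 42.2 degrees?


SF = 1 / cos(42.2) = 1 / 0.740805 = 1.35

1.35


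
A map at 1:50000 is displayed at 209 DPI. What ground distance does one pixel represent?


pixel_cm = 2.54 / 209 ≈ 0.012153 cm
ground = pixel_cm * 50000 / 100 = 2.54 * 50000 / (209 * 100) = 127000 / 20900 ≈ 6.08 m

6.08 m


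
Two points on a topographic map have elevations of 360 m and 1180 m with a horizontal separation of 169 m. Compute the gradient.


gradient = (1180 - 360) / 169 = 820 / 169 = 4.8521

4.8521


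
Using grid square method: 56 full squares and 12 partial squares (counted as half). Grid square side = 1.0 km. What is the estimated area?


effective squares = 56 + 12 * 0.5 = 62.0
area = 62.0 * 1.0 = 62.0 km^2

62.0 km^2


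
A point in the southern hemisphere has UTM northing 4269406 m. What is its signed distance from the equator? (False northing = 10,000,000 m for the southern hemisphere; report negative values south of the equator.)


For southern: actual = 4269406 - 10000000 = -5730594 m

-5730594 m


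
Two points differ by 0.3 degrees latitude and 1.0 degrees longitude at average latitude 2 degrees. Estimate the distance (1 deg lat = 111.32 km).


dlat_km = 0.3 * 111.32 = 33.396
dlon_km = 1.0 * 111.32 * cos(2) ≈ 111.252
dist = sqrt(33.396^2 + 111.252^2) ≈ 116.2 km

116.2 km


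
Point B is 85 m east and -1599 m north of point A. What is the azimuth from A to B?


az = atan2(85, -1599) = 177.0 deg
adjusted to 0-360: 177.0 degrees

177.0 degrees


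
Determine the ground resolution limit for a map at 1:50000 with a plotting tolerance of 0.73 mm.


ground = 0.73 mm * 50000 / 1000 = 36.5 m

36.5 m


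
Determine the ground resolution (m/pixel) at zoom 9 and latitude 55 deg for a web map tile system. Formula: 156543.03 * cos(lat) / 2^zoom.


res = 156543.03 * cos(55) / 2^9 = 156543.03 * 0.57357644 / 512 = 175.37 m/pixel

175.37 m/pixel


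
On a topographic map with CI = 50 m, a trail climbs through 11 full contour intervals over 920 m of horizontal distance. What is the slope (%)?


elevation change = 11 * 50 = 550 m
slope = 550 / 920 * 100 = 59.8%

59.8%


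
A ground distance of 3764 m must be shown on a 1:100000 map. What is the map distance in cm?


map_cm = 3764 * 100 / 100000 = 3.764 cm ≈ 3.76 cm

3.76 cm


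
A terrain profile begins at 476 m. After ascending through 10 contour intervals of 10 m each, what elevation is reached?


elevation = 476 + 10 * 10 = 576 m

576 m


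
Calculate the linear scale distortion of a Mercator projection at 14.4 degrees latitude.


SF = 1 / cos(14.4) = 1 / 0.968583 = 1.032

1.032


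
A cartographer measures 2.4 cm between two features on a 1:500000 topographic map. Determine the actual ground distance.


ground = 2.4 cm * 500000 / 100 = 12000.0 m = 12.0 km

12.0 km


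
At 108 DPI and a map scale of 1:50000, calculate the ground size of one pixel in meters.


pixel_cm = 2.54 / 108 ≈ 0.023519 cm
ground = pixel_cm * 50000 / 100 = 2.54 * 50000 / (108 * 100) = 127000 / 10800 ≈ 11.76 m

11.76 m


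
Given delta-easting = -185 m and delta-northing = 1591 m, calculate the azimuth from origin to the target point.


az = atan2(-185, 1591) = -6.6 deg
adjusted to 0-360: 353.4 degrees

353.4 degrees


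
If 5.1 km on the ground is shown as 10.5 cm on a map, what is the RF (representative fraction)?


ground = 5.1 km = 510000 cm; RF denominator = ground / map = 510000 / 10.5 ≈ 48571; RF = 1:48571

1:48571


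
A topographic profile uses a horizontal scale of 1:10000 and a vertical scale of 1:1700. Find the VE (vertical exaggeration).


VE = horizontal_scale / vertical_scale = 10000 / 1700 ≈ 5.9

5.9x


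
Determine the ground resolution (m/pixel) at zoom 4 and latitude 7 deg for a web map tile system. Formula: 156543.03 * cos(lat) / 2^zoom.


res = 156543.03 * cos(7) / 2^4 = 156543.03 * 0.99254615 / 16 = 9711.01 m/pixel

9711.01 m/pixel


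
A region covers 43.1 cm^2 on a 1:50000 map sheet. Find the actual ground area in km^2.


ground_area = 43.1 * (50000/100)^2 = 10775000.0 m^2 = 10.775 km^2

10.775 km^2


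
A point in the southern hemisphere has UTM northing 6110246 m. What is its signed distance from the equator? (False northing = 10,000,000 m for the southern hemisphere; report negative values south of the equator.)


For southern: actual = 6110246 - 10000000 = -3889754 m

-3889754 m


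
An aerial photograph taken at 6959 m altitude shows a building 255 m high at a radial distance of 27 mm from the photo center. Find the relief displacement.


d = h * r / H = 255 * 27 / 6959 = 0.99 mm

0.99 mm


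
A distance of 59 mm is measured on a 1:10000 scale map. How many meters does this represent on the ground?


ground = 59 mm * 10000 / 1000 = 590.0 m

590.0 m


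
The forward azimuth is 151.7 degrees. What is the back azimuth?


back azimuth = (151.7 + 180) mod 360 = 331.7 degrees

331.7 degrees


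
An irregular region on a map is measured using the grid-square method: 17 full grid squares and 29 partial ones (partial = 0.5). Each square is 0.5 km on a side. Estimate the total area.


effective squares = 17 + 29 * 0.5 = 31.5
area = 31.5 * 0.25 = 7.875 km^2

7.875 km^2


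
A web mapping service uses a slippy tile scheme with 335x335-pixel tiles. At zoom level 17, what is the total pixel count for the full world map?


tiles per axis = 2^17 = 131072
total tiles = 131072^2 = 17179869184
pixels per axis = 131072 * 335 = 43909120
total pixels = 43909120^2 = 1928010819174400

1928010819174400 pixels


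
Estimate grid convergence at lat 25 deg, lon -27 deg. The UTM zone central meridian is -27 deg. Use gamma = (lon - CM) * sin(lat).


gamma = (-27 - -27) * sin(25) = 0 * 0.422618 = 0.0 degrees

0.0 degrees


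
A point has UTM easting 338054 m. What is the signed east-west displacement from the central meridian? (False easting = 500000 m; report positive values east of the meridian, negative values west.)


displacement = 338054 - 500000 = -161946 m

-161946 m


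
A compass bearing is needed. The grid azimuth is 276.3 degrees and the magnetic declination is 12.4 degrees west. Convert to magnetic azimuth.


magnetic azimuth = grid azimuth - declination (east +ve)
mag_az = 276.3 - -12.4 = 288.7 degrees

288.7 degrees


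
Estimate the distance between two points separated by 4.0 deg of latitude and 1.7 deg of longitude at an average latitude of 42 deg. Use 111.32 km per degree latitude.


dlat_km = 4.0 * 111.32 = 445.28
dlon_km = 1.7 * 111.32 * cos(42) ≈ 140.636
dist = sqrt(445.28^2 + 140.636^2) ≈ 467.0 km

467.0 km


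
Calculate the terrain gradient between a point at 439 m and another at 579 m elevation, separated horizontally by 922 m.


gradient = (579 - 439) / 922 = 140 / 922 = 0.1518

0.1518


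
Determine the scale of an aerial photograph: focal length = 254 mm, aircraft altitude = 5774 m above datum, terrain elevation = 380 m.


scale = f / (H - h) = 254 mm / 5394 m = 254 / 5394000 = 1:21236

1:21236


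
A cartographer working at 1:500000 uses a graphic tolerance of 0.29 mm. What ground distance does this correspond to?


ground = 0.29 mm * 500000 / 1000 = 145.0 m

145.0 m


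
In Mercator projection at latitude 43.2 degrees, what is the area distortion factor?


area_distortion = 1/cos^2(43.2) = 1.882

1.882


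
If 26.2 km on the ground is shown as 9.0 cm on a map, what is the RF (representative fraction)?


ground = 26.2 km = 2620000 cm; RF denominator = ground / map = 2620000 / 9.0 ≈ 291111; RF = 1:291111

1:291111


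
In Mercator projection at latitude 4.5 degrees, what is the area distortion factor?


area_distortion = 1/cos^2(4.5) = 1.006

1.006


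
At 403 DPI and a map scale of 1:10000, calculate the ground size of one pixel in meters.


pixel_cm = 2.54 / 403 ≈ 0.006303 cm
ground = pixel_cm * 10000 / 100 = 2.54 * 10000 / (403 * 100) = 25400 / 40300 ≈ 0.63 m

0.63 m


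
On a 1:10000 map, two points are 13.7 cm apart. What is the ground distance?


ground = 13.7 cm * 10000 / 100 = 1370.0 m = 1.37 km

1.37 km


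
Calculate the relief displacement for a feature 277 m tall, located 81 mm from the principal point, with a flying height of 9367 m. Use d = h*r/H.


d = h * r / H = 277 * 81 / 9367 = 2.4 mm

2.4 mm


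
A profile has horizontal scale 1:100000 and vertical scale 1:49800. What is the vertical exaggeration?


VE = horizontal_scale / vertical_scale = 100000 / 49800 ≈ 2.0

2.0x


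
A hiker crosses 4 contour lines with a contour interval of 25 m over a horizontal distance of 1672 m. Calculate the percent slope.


elevation change = 4 * 25 = 100 m
slope = 100 / 1672 * 100 = 6.0%

6.0%


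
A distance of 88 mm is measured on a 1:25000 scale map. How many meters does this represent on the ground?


ground = 88 mm * 25000 / 1000 = 2200.0 m

2200.0 m


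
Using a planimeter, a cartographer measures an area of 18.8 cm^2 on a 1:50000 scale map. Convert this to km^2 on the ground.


ground_area = 18.8 * (50000/100)^2 = 4700000.0 m^2 = 4.7 km^2

4.7 km^2


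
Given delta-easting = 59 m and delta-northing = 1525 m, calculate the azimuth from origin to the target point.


az = atan2(59, 1525) = 2.2 deg
adjusted to 0-360: 2.2 degrees

2.2 degrees


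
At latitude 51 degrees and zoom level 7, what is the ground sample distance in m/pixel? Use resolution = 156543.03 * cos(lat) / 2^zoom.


res = 156543.03 * cos(51) / 2^7 = 156543.03 * 0.62932039 / 128 = 769.65 m/pixel

769.65 m/pixel


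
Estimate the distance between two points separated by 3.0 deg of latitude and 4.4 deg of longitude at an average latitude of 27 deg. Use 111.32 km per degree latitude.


dlat_km = 3.0 * 111.32 = 333.96
dlon_km = 4.4 * 111.32 * cos(27) ≈ 436.422
dist = sqrt(333.96^2 + 436.422^2) ≈ 549.5 km

549.5 km


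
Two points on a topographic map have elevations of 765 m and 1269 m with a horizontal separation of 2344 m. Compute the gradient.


gradient = (1269 - 765) / 2344 = 504 / 2344 = 0.215

0.215


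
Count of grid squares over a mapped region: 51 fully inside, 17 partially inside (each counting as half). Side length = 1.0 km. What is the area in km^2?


effective squares = 51 + 17 * 0.5 = 59.5
area = 59.5 * 1.0 = 59.5 km^2

59.5 km^2


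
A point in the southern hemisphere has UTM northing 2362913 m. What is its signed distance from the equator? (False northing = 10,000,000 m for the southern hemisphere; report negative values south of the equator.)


For southern: actual = 2362913 - 10000000 = -7637087 m

-7637087 m


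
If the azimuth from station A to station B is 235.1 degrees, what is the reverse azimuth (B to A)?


back azimuth = (235.1 + 180) mod 360 = 55.1 degrees

55.1 degrees


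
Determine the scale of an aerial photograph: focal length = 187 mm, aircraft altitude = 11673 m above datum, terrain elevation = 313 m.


scale = f / (H - h) = 187 mm / 11360 m = 187 / 11360000 = 1:60749

1:60749


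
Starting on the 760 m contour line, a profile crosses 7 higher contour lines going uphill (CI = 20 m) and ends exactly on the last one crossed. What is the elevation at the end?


elevation = 760 + 7 * 20 = 900 m

900 m


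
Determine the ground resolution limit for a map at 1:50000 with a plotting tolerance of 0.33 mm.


ground = 0.33 mm * 50000 / 1000 = 16.5 m

16.5 m


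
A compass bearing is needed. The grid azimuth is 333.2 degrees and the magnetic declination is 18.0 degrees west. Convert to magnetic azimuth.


magnetic azimuth = grid azimuth - declination (east +ve)
mag_az = 333.2 - -18.0 = 351.2 degrees

351.2 degrees


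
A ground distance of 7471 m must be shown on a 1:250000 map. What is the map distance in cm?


map_cm = 7471 * 100 / 250000 = 2.9884 cm ≈ 2.99 cm

2.99 cm


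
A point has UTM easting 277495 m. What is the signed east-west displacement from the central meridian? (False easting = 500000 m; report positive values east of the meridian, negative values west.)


displacement = 277495 - 500000 = -222505 m

-222505 m


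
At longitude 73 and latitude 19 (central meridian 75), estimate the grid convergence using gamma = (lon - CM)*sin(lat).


gamma = (73 - 75) * sin(19) = -2 * 0.325568 = -0.651 degrees

-0.651 degrees


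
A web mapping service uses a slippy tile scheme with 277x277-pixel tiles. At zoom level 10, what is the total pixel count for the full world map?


tiles per axis = 2^10 = 1024
total tiles = 1024^2 = 1048576
pixels per axis = 1024 * 277 = 283648
total pixels = 283648^2 = 80456187904

80456187904 pixels


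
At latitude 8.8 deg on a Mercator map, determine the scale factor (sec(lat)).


SF = 1 / cos(8.8) = 1 / 0.988228 = 1.012

1.012


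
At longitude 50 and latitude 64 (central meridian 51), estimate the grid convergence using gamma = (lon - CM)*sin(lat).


gamma = (50 - 51) * sin(64) = -1 * 0.898794 = -0.899 degrees

-0.899 degrees


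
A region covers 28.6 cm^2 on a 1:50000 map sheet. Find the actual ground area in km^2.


ground_area = 28.6 * (50000/100)^2 = 7150000.0 m^2 = 7.15 km^2

7.15 km^2


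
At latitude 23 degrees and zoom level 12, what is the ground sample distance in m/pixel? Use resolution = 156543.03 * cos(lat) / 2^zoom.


res = 156543.03 * cos(23) / 2^12 = 156543.03 * 0.92050485 / 4096 = 35.18 m/pixel

35.18 m/pixel


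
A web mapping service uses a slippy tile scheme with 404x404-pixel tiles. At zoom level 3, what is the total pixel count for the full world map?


tiles per axis = 2^3 = 8
total tiles = 8^2 = 64
pixels per axis = 8 * 404 = 3232
total pixels = 3232^2 = 10445824

10445824 pixels


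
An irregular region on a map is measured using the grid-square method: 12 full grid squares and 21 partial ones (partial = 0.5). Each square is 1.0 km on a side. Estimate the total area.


effective squares = 12 + 21 * 0.5 = 22.5
area = 22.5 * 1.0 = 22.5 km^2

22.5 km^2


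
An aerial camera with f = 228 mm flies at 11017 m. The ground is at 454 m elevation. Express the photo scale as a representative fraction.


scale = f / (H - h) = 228 mm / 10563 m = 228 / 10563000 = 1:46329

1:46329


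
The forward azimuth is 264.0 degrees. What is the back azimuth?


back azimuth = (264.0 + 180) mod 360 = 84.0 degrees

84.0 degrees


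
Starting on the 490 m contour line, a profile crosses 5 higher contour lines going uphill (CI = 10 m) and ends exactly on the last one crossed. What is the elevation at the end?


elevation = 490 + 5 * 10 = 540 m

540 m


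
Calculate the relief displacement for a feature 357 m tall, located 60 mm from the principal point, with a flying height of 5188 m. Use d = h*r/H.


d = h * r / H = 357 * 60 / 5188 = 4.13 mm

4.13 mm


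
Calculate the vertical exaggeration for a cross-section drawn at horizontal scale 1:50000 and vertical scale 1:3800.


VE = horizontal_scale / vertical_scale = 50000 / 3800 ≈ 13.2

13.2x


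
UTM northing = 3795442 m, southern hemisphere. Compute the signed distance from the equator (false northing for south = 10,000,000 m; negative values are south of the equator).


For southern: actual = 3795442 - 10000000 = -6204558 m

-6204558 m


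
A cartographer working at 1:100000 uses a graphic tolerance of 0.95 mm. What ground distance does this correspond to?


ground = 0.95 mm * 100000 / 1000 = 95.0 m

95.0 m


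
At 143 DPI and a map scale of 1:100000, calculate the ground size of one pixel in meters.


pixel_cm = 2.54 / 143 ≈ 0.017762 cm
ground = pixel_cm * 100000 / 100 = 2.54 * 100000 / (143 * 100) = 254000 / 14300 ≈ 17.76 m

17.76 m


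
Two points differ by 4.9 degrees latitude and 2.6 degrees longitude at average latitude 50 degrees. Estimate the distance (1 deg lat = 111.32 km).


dlat_km = 4.9 * 111.32 = 545.468
dlon_km = 2.6 * 111.32 * cos(50) ≈ 186.043
dist = sqrt(545.468^2 + 186.043^2) ≈ 576.3 km

576.3 km


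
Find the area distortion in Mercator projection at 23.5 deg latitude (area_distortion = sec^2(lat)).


area_distortion = 1/cos^2(23.5) = 1.189

1.189


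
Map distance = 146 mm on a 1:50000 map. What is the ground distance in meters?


ground = 146 mm * 50000 / 1000 = 7300.0 m

7300.0 m


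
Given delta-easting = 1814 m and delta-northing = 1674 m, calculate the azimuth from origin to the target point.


az = atan2(1814, 1674) = 47.3 deg
adjusted to 0-360: 47.3 degrees

47.3 degrees


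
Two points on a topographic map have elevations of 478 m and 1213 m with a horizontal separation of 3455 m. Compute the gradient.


gradient = (1213 - 478) / 3455 = 735 / 3455 = 0.2127

0.2127


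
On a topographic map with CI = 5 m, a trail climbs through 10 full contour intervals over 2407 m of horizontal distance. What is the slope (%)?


elevation change = 10 * 5 = 50 m
slope = 50 / 2407 * 100 = 2.1%

2.1%


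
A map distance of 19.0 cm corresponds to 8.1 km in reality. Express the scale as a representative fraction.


ground = 8.1 km = 810000 cm; RF denominator = ground / map = 810000 / 19.0 ≈ 42632; RF = 1:42632

1:42632


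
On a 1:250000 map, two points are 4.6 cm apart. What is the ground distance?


ground = 4.6 cm * 250000 / 100 = 11500.0 m = 11.5 km

11.5 km


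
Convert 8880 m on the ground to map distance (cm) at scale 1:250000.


map_cm = 8880 * 100 / 250000 = 3.552 cm ≈ 3.55 cm

3.55 cm


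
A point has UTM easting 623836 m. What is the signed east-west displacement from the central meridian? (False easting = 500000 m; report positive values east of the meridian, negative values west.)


displacement = 623836 - 500000 = 123836 m

123836 m


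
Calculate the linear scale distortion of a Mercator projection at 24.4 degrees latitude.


SF = 1 / cos(24.4) = 1 / 0.910684 = 1.098

1.098


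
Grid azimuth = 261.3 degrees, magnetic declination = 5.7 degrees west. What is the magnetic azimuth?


magnetic azimuth = grid azimuth - declination (east +ve)
mag_az = 261.3 - -5.7 = 267.0 degrees

267.0 degrees


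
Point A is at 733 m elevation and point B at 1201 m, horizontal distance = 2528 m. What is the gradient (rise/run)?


gradient = (1201 - 733) / 2528 = 468 / 2528 = 0.1851

0.1851


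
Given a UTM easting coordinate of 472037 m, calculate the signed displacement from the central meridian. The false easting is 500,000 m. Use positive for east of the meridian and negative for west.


displacement = 472037 - 500000 = -27963 m

-27963 m


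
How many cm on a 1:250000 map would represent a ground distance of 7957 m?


map_cm = 7957 * 100 / 250000 = 3.1828 cm ≈ 3.18 cm

3.18 cm


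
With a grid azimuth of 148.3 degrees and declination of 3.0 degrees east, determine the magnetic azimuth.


magnetic azimuth = grid azimuth - declination (east +ve)
mag_az = 148.3 - 3.0 = 145.3 degrees

145.3 degrees


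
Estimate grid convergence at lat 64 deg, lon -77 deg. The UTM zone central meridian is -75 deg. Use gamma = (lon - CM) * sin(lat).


gamma = (-77 - -75) * sin(64) = -2 * 0.898794 = -1.798 degrees

-1.798 degrees


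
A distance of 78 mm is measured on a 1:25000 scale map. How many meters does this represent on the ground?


ground = 78 mm * 25000 / 1000 = 1950.0 m

1950.0 m


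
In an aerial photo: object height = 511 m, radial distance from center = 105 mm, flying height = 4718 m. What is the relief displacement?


d = h * r / H = 511 * 105 / 4718 = 11.37 mm

11.37 mm


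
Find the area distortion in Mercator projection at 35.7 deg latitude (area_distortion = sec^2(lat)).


area_distortion = 1/cos^2(35.7) = 1.516

1.516


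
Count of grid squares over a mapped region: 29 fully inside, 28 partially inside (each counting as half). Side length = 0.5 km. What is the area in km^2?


effective squares = 29 + 28 * 0.5 = 43.0
area = 43.0 * 0.25 = 10.75 km^2

10.75 km^2


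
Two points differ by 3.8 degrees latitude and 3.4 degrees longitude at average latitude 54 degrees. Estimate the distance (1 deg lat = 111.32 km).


dlat_km = 3.8 * 111.32 = 423.016
dlon_km = 3.4 * 111.32 * cos(54) ≈ 222.47
dist = sqrt(423.016^2 + 222.47^2) ≈ 477.9 km

477.9 km


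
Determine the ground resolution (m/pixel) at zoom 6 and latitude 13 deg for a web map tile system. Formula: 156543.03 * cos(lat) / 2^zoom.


res = 156543.03 * cos(13) / 2^6 = 156543.03 * 0.97437006 / 64 = 2383.29 m/pixel

2383.29 m/pixel


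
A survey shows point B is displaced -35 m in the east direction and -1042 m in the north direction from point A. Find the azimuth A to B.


az = atan2(-35, -1042) = -178.1 deg
adjusted to 0-360: 181.9 degrees

181.9 degrees


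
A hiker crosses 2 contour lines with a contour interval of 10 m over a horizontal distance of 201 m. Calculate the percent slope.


elevation change = 2 * 10 = 20 m
slope = 20 / 201 * 100 = 10.0%

10.0%


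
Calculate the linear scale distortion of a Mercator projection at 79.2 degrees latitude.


SF = 1 / cos(79.2) = 1 / 0.187381 = 5.337

5.337


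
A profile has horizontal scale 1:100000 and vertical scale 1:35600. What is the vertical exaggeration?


VE = horizontal_scale / vertical_scale = 100000 / 35600 ≈ 2.8

2.8x


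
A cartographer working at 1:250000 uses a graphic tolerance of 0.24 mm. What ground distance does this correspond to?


ground = 0.24 mm * 250000 / 1000 = 60.0 m

60.0 m


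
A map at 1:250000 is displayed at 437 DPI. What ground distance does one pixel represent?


pixel_cm = 2.54 / 437 ≈ 0.005812 cm
ground = pixel_cm * 250000 / 100 = 2.54 * 250000 / (437 * 100) = 635000 / 43700 ≈ 14.53 m

14.53 m


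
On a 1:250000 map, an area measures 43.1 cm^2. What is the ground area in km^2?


ground_area = 43.1 * (250000/100)^2 = 269375000.0 m^2 = 269.375 km^2

269.375 km^2


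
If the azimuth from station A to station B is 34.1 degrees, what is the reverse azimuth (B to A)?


back azimuth = (34.1 + 180) mod 360 = 214.1 degrees

214.1 degrees


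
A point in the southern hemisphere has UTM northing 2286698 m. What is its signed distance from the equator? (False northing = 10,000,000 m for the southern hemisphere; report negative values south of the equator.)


For southern: actual = 2286698 - 10000000 = -7713302 m

-7713302 m


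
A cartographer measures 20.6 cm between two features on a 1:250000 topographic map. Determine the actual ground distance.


ground = 20.6 cm * 250000 / 100 = 51500.0 m = 51.5 km

51.5 km


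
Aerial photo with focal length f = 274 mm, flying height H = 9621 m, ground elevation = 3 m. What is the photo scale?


scale = f / (H - h) = 274 mm / 9618 m = 274 / 9618000 = 1:35102

1:35102


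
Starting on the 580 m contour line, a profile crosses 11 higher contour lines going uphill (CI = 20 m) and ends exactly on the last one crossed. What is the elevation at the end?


elevation = 580 + 11 * 20 = 800 m

800 m


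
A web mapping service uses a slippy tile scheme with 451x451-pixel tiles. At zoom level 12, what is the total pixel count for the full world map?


tiles per axis = 2^12 = 4096
total tiles = 4096^2 = 16777216
pixels per axis = 4096 * 451 = 1847296
total pixels = 1847296^2 = 3412502511616

3412502511616 pixels


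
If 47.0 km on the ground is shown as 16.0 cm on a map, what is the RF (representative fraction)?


ground = 47.0 km = 4700000 cm; RF denominator = ground / map = 4700000 / 16.0 = 293750; RF = 1:293750

1:293750


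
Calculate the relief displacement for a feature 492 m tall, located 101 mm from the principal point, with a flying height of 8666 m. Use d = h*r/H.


d = h * r / H = 492 * 101 / 8666 = 5.73 mm

5.73 mm


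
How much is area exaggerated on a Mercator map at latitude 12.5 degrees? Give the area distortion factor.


area_distortion = 1/cos^2(12.5) = 1.049

1.049


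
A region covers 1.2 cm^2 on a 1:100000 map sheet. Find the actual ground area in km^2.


ground_area = 1.2 * (100000/100)^2 = 1200000.0 m^2 = 1.2 km^2

1.2 km^2


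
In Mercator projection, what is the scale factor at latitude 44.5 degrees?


SF = 1 / cos(44.5) = 1 / 0.71325 = 1.402

1.402


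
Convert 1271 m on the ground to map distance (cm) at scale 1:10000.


map_cm = 1271 * 100 / 10000 = 12.71 cm

12.71 cm


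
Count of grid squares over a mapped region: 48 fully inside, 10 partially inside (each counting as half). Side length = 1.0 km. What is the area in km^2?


effective squares = 48 + 10 * 0.5 = 53.0
area = 53.0 * 1.0 = 53.0 km^2

53.0 km^2


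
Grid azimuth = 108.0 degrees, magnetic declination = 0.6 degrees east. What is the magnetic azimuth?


magnetic azimuth = grid azimuth - declination (east +ve)
mag_az = 108.0 - 0.6 = 107.4 degrees

107.4 degrees


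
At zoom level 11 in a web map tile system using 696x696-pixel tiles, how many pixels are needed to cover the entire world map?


tiles per axis = 2^11 = 2048
total tiles = 2048^2 = 4194304
pixels per axis = 2048 * 696 = 1425408
total pixels = 1425408^2 = 2031787966464

2031787966464 pixels
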